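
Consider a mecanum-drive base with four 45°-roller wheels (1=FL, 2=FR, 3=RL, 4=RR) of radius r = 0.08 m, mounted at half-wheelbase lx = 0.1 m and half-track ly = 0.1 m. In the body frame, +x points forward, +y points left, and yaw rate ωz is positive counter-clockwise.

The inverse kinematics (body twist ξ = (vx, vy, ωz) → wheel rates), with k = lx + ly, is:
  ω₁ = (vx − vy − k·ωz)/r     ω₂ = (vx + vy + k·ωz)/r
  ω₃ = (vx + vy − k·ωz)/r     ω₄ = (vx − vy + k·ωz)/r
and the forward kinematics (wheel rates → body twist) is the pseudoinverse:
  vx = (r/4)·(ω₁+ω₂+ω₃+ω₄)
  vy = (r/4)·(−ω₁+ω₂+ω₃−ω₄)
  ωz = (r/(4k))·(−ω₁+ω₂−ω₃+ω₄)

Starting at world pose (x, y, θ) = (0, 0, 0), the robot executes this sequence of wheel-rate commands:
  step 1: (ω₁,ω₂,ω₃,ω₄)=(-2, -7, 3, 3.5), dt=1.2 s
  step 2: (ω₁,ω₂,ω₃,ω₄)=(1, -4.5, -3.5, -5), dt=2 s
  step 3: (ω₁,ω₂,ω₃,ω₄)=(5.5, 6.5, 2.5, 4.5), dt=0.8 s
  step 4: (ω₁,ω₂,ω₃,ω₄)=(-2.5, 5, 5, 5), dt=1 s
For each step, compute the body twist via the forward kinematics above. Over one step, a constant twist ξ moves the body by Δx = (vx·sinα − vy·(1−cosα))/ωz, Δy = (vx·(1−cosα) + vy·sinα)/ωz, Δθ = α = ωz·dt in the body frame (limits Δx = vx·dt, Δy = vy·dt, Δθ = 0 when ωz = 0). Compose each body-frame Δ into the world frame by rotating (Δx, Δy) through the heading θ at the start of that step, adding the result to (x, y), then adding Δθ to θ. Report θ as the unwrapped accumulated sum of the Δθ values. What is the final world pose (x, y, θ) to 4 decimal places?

step 1: ξ=(vx,vy,ωz)=(-0.0500, -0.1100, -0.4500), dt=1.2 → body Δ=(-0.0919, -0.1099, -0.5400) → world pose (-0.0919, -0.1099, -0.5400)
step 2: ξ=(vx,vy,ωz)=(-0.2400, -0.0800, -0.7000), dt=2.0 → body Δ=(-0.4327, 0.1720, -1.4000) → world pose (-0.3747, 0.2601, -1.9400)
step 3: ξ=(vx,vy,ωz)=(0.3800, -0.0200, 0.3000), dt=0.8 → body Δ=(0.3030, 0.0205, 0.2400) → world pose (-0.4649, -0.0299, -1.7000)
step 4: ξ=(vx,vy,ωz)=(0.2500, 0.1500, 0.7500), dt=1.0 → body Δ=(0.1736, 0.2258, 0.7500) → world pose (-0.2634, -0.2311, -0.9500)

(-0.2634, -0.2311, -0.9500)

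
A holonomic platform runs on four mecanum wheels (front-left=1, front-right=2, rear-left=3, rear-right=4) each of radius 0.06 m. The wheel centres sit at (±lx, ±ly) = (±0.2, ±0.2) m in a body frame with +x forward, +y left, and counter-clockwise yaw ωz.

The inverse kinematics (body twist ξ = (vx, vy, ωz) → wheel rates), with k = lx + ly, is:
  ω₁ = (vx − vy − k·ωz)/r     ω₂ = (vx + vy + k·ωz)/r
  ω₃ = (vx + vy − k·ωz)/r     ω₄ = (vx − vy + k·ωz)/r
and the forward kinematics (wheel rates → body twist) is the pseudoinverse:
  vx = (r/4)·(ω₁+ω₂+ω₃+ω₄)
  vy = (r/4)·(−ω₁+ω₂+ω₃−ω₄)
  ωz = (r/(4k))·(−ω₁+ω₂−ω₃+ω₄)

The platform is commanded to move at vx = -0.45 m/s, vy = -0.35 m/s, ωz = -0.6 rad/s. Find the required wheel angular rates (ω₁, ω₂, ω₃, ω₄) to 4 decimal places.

k = lx + ly = 0.2 + 0.2 = 0.4000;  k·ωz = 0.4000·-0.6 = -0.2400
ω₁ (FL) = (vx − vy − k·ωz)/r = 0.1400/0.06 = 2.3333
ω₂ (FR) = (vx + vy + k·ωz)/r = -1.0400/0.06 = -17.3333
ω₃ (RL) = (vx + vy − k·ωz)/r = -0.5600/0.06 = -9.3333
ω₄ (RR) = (vx − vy + k·ωz)/r = -0.3400/0.06 = -5.6667

(2.3333, -17.3333, -9.3333, -5.6667)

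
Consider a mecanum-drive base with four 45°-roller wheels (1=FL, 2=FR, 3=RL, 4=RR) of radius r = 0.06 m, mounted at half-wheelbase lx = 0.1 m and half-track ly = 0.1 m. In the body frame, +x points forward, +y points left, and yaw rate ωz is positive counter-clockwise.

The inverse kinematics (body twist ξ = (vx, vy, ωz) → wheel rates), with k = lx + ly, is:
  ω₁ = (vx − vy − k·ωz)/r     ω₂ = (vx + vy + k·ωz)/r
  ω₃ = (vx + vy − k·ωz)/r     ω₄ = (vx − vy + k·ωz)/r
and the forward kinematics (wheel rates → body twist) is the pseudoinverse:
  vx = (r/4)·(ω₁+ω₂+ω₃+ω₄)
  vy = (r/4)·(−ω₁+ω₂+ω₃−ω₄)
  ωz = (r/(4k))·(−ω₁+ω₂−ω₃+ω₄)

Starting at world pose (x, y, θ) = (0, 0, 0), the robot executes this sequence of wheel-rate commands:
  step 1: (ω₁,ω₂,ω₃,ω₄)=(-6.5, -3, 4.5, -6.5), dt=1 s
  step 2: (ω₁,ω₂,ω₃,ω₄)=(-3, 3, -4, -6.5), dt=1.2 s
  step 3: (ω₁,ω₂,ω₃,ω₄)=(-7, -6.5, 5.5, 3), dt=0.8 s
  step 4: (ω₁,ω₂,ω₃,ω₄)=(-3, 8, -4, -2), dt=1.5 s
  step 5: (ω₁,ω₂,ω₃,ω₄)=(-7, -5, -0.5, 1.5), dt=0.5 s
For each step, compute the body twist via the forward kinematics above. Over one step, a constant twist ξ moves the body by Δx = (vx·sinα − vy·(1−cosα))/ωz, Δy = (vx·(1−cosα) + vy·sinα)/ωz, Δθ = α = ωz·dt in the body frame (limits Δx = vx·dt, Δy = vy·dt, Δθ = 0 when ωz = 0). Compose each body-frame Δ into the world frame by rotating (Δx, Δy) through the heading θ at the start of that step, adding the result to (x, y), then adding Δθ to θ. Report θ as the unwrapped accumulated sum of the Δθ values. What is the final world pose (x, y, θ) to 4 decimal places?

step 1: ξ=(vx,vy,ωz)=(-0.1725, 0.2175, -0.5625), dt=1.0 → body Δ=(-0.1040, 0.2535, -0.5625) → world pose (-0.1040, 0.2535, -0.5625)
step 2: ξ=(vx,vy,ωz)=(-0.1575, 0.1275, 0.2625), dt=1.2 → body Δ=(-0.2098, 0.1210, 0.3150) → world pose (-0.2169, 0.4677, -0.2475)
step 3: ξ=(vx,vy,ωz)=(-0.0750, 0.0450, -0.1500), dt=0.8 → body Δ=(-0.0577, 0.0395, -0.1200) → world pose (-0.2632, 0.5201, -0.3675)
step 4: ξ=(vx,vy,ωz)=(-0.0150, 0.1350, 0.9750), dt=1.5 → body Δ=(-0.1388, 0.1239, 1.4625) → world pose (-0.3482, 0.6856, 1.0950)
step 5: ξ=(vx,vy,ωz)=(-0.1650, 0.0000, 0.3000), dt=0.5 → body Δ=(-0.0822, -0.0062, 0.1500) → world pose (-0.3803, 0.6097, 1.2450)

(-0.3803, 0.6097, 1.2450)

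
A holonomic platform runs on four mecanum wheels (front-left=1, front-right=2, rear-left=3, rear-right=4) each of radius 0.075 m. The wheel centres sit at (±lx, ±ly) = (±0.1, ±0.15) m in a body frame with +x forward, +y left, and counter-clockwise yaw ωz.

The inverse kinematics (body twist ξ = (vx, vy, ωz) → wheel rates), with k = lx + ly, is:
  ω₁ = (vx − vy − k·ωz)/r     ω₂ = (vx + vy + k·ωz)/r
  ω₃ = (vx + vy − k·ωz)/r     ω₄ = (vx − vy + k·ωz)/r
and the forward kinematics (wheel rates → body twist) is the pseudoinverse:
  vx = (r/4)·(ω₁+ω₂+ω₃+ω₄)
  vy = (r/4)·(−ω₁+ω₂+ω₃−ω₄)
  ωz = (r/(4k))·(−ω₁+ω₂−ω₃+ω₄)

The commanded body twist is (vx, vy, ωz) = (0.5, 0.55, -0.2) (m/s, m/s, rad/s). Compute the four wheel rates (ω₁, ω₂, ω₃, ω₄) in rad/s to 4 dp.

(0.0000, 13.3333, 14.6667, -1.3333)

k = lx + ly = 0.1 + 0.15 = 0.2500;  k·ωz = 0.2500·-0.2 = -0.0500
ω₁ (FL) = (vx − vy − k·ωz)/r = 0.0000/0.075 = 0.0000
ω₂ (FR) = (vx + vy + k·ωz)/r = 1.0000/0.075 = 13.3333
ω₃ (RL) = (vx + vy − k·ωz)/r = 1.1000/0.075 = 14.6667
ω₄ (RR) = (vx − vy + k·ωz)/r = -0.1000/0.075 = -1.3333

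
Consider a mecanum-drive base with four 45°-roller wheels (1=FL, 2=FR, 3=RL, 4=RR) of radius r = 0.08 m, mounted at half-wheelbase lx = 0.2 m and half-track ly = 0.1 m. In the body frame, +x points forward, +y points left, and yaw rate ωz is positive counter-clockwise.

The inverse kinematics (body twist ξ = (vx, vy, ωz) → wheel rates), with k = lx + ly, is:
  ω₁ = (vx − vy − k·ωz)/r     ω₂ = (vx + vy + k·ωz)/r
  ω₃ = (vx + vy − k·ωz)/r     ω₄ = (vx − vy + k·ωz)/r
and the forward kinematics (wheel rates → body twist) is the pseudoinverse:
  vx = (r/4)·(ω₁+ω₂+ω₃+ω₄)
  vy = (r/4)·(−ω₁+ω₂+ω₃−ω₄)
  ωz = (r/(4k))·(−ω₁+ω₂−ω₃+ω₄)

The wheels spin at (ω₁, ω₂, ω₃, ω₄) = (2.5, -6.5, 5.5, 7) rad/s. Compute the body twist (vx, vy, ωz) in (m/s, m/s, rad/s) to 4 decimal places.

(0.1700, -0.2100, -0.5000)

k = lx + ly = 0.2 + 0.1 = 0.3000
ω₁+ω₂+ω₃+ω₄ = 8.5000  →  vx = (0.08/4)·8.5000 = 0.1700
−ω₁+ω₂+ω₃−ω₄ = -10.5000  →  vy = (0.08/4)·-10.5000 = -0.2100
−ω₁+ω₂−ω₃+ω₄ = -7.5000  →  ωz = (0.08/1.2000)·-7.5000 = -0.5000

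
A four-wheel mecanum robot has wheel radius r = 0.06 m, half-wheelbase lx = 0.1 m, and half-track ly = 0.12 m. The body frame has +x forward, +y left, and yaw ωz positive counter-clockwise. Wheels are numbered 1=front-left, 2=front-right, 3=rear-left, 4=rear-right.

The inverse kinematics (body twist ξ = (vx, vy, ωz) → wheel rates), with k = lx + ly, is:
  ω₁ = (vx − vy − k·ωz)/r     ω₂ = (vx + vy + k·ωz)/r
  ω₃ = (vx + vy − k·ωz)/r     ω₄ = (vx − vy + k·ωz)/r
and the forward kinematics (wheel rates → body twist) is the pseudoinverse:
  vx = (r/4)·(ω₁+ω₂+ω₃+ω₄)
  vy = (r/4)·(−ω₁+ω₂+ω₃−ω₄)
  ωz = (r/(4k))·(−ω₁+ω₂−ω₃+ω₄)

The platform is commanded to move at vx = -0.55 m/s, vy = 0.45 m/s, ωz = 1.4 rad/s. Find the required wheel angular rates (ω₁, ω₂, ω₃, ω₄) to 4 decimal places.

k = lx + ly = 0.1 + 0.12 = 0.2200;  k·ωz = 0.2200·1.4 = 0.3080
ω₁ (FL) = (vx − vy − k·ωz)/r = -1.3080/0.06 = -21.8000
ω₂ (FR) = (vx + vy + k·ωz)/r = 0.2080/0.06 = 3.4667
ω₃ (RL) = (vx + vy − k·ωz)/r = -0.4080/0.06 = -6.8000
ω₄ (RR) = (vx − vy + k·ωz)/r = -0.6920/0.06 = -11.5333

(-21.8000, 3.4667, -6.8000, -11.5333)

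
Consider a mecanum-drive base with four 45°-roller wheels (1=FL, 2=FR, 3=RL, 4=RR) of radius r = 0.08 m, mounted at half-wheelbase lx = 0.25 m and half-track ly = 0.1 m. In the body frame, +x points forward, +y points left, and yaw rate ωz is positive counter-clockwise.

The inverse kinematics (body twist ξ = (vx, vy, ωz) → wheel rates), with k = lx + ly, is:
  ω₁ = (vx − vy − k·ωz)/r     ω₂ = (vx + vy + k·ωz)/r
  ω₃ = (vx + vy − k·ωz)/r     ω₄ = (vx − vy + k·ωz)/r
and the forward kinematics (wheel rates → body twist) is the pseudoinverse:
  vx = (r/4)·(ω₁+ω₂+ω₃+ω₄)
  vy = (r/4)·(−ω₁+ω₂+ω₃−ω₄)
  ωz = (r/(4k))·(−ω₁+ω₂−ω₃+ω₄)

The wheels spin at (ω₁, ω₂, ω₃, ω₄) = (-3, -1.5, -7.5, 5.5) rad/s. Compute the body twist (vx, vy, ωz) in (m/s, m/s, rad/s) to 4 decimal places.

k = lx + ly = 0.25 + 0.1 = 0.3500
ω₁+ω₂+ω₃+ω₄ = -6.5000  →  vx = (0.08/4)·-6.5000 = -0.1300
−ω₁+ω₂+ω₃−ω₄ = -11.5000  →  vy = (0.08/4)·-11.5000 = -0.2300
−ω₁+ω₂−ω₃+ω₄ = 14.5000  →  ωz = (0.08/1.4000)·14.5000 = 0.8286

(-0.1300, -0.2300, 0.8286)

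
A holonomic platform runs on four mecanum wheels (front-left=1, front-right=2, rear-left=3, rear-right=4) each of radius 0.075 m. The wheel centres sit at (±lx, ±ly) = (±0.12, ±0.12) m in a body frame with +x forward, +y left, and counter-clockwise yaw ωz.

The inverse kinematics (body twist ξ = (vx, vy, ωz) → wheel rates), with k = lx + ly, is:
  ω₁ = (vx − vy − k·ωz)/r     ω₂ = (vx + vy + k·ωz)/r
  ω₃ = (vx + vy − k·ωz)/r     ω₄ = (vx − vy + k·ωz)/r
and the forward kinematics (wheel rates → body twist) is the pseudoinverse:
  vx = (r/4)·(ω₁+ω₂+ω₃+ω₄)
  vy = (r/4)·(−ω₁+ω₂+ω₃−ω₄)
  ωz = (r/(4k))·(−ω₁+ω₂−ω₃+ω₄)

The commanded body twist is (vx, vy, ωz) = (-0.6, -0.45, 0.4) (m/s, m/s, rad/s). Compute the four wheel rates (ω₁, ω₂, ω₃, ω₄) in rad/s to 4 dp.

k = lx + ly = 0.12 + 0.12 = 0.2400;  k·ωz = 0.2400·0.4 = 0.0960
ω₁ (FL) = (vx − vy − k·ωz)/r = -0.2460/0.075 = -3.2800
ω₂ (FR) = (vx + vy + k·ωz)/r = -0.9540/0.075 = -12.7200
ω₃ (RL) = (vx + vy − k·ωz)/r = -1.1460/0.075 = -15.2800
ω₄ (RR) = (vx − vy + k·ωz)/r = -0.0540/0.075 = -0.7200

(-3.2800, -12.7200, -15.2800, -0.7200)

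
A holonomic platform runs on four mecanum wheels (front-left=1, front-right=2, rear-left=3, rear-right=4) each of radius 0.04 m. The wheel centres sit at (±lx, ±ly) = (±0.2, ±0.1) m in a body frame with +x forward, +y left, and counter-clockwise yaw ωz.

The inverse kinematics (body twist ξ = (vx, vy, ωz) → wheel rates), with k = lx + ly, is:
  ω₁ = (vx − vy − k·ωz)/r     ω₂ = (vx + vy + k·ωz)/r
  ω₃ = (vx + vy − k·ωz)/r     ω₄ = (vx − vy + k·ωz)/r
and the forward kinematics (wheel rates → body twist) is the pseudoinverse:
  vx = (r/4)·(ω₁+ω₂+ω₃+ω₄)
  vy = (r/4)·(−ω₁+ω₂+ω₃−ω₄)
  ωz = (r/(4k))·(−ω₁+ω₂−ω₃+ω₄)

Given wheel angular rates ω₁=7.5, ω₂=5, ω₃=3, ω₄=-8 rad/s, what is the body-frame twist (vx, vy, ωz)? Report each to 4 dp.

k = lx + ly = 0.2 + 0.1 = 0.3000
ω₁+ω₂+ω₃+ω₄ = 7.5000  →  vx = (0.04/4)·7.5000 = 0.0750
−ω₁+ω₂+ω₃−ω₄ = 8.5000  →  vy = (0.04/4)·8.5000 = 0.0850
−ω₁+ω₂−ω₃+ω₄ = -13.5000  →  ωz = (0.04/1.2000)·-13.5000 = -0.4500

(0.0750, 0.0850, -0.4500)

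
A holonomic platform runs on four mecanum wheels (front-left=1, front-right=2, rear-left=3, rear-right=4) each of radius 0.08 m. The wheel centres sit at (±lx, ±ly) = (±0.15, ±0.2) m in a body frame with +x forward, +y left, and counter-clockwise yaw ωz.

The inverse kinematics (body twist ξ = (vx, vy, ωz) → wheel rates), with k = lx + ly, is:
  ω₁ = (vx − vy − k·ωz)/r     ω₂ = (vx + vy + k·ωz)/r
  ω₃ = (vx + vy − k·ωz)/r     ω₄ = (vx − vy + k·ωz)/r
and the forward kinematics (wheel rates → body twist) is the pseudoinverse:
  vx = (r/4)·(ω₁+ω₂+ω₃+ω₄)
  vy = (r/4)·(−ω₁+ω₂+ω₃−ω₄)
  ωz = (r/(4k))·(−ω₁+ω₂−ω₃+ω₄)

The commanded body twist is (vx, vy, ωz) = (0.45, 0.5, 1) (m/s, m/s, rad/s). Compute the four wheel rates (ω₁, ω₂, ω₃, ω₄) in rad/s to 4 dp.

(-5.0000, 16.2500, 7.5000, 3.7500)

k = lx + ly = 0.15 + 0.2 = 0.3500;  k·ωz = 0.3500·1 = 0.3500
ω₁ (FL) = (vx − vy − k·ωz)/r = -0.4000/0.08 = -5.0000
ω₂ (FR) = (vx + vy + k·ωz)/r = 1.3000/0.08 = 16.2500
ω₃ (RL) = (vx + vy − k·ωz)/r = 0.6000/0.08 = 7.5000
ω₄ (RR) = (vx − vy + k·ωz)/r = 0.3000/0.08 = 3.7500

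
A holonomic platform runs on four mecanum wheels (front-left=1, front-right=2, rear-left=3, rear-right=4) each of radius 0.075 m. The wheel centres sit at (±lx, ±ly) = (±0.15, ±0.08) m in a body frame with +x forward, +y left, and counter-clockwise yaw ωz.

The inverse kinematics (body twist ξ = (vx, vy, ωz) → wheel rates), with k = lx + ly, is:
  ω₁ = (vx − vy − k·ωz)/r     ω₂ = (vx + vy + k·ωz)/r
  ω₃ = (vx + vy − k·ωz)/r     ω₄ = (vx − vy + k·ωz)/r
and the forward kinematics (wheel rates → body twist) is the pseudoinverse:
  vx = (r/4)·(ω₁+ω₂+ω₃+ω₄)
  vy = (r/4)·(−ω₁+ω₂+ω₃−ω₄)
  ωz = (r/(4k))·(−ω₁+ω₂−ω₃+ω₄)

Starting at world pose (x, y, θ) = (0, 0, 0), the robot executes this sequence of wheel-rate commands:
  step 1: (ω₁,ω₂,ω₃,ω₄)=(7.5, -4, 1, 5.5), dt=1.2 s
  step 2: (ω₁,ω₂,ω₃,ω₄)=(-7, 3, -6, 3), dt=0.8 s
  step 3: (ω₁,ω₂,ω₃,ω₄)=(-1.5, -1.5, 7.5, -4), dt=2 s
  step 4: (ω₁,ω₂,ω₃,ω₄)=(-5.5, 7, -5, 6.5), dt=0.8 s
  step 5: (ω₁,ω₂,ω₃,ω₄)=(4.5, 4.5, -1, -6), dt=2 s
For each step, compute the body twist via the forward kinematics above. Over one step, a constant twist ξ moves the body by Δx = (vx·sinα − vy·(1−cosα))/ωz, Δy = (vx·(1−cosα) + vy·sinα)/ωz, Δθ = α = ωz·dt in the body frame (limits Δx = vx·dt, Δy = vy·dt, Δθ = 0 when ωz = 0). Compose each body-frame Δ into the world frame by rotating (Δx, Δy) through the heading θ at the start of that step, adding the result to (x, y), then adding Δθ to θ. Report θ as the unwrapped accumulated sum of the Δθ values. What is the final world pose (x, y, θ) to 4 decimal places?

(0.2889, 0.1107, -0.5707)

step 1: ξ=(vx,vy,ωz)=(0.1875, -0.3000, -0.5707), dt=1.2 → body Δ=(0.0893, -0.4066, -0.6848) → world pose (0.0893, -0.4066, -0.6848)
step 2: ξ=(vx,vy,ωz)=(-0.1313, 0.0188, 1.5489), dt=0.8 → body Δ=(-0.0883, -0.0457, 1.2391) → world pose (-0.0080, -0.3861, 0.5543)
step 3: ξ=(vx,vy,ωz)=(0.0094, 0.2156, -0.9375), dt=2.0 → body Δ=(0.3084, 0.2064, -1.8750) → world pose (0.1456, -0.0483, -1.3207)
step 4: ξ=(vx,vy,ωz)=(0.0563, 0.0188, 1.9565), dt=0.8 → body Δ=(0.0192, 0.0382, 1.5652) → world pose (0.1873, -0.0574, 0.2446)
step 5: ξ=(vx,vy,ωz)=(0.0375, 0.0937, -0.4076), dt=2.0 → body Δ=(0.1393, 0.1385, -0.8152) → world pose (0.2889, 0.1107, -0.5707)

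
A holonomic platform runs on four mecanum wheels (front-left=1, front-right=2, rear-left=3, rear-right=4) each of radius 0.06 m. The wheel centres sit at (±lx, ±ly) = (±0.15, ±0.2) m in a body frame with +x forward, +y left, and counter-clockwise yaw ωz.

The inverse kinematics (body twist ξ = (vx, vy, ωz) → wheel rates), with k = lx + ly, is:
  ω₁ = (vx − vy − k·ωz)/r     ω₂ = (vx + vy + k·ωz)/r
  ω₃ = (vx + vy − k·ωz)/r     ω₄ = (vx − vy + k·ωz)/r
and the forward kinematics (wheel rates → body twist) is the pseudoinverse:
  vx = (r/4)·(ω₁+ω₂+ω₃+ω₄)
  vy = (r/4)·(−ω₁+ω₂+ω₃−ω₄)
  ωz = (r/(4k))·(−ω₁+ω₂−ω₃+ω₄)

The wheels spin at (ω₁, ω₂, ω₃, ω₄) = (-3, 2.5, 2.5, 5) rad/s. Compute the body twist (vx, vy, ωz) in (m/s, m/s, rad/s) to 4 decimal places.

k = lx + ly = 0.15 + 0.2 = 0.3500
ω₁+ω₂+ω₃+ω₄ = 7.0000  →  vx = (0.06/4)·7.0000 = 0.1050
−ω₁+ω₂+ω₃−ω₄ = 3.0000  →  vy = (0.06/4)·3.0000 = 0.0450
−ω₁+ω₂−ω₃+ω₄ = 8.0000  →  ωz = (0.06/1.4000)·8.0000 = 0.3429

(0.1050, 0.0450, 0.3429)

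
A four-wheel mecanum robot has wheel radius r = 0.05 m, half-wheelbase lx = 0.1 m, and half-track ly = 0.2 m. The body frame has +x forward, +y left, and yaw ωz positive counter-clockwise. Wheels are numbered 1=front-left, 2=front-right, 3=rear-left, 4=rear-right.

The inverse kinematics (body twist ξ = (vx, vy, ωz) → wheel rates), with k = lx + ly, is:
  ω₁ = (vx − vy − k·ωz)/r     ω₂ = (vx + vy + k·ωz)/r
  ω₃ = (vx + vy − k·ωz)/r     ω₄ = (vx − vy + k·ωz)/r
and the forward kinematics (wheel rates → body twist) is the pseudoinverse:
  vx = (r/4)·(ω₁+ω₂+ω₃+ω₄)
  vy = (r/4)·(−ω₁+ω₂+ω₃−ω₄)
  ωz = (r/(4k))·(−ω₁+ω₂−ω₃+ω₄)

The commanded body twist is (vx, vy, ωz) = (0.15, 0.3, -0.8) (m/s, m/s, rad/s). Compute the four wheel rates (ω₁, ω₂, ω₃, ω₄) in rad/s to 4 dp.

k = lx + ly = 0.1 + 0.2 = 0.3000;  k·ωz = 0.3000·-0.8 = -0.2400
ω₁ (FL) = (vx − vy − k·ωz)/r = 0.0900/0.05 = 1.8000
ω₂ (FR) = (vx + vy + k·ωz)/r = 0.2100/0.05 = 4.2000
ω₃ (RL) = (vx + vy − k·ωz)/r = 0.6900/0.05 = 13.8000
ω₄ (RR) = (vx − vy + k·ωz)/r = -0.3900/0.05 = -7.8000

(1.8000, 4.2000, 13.8000, -7.8000)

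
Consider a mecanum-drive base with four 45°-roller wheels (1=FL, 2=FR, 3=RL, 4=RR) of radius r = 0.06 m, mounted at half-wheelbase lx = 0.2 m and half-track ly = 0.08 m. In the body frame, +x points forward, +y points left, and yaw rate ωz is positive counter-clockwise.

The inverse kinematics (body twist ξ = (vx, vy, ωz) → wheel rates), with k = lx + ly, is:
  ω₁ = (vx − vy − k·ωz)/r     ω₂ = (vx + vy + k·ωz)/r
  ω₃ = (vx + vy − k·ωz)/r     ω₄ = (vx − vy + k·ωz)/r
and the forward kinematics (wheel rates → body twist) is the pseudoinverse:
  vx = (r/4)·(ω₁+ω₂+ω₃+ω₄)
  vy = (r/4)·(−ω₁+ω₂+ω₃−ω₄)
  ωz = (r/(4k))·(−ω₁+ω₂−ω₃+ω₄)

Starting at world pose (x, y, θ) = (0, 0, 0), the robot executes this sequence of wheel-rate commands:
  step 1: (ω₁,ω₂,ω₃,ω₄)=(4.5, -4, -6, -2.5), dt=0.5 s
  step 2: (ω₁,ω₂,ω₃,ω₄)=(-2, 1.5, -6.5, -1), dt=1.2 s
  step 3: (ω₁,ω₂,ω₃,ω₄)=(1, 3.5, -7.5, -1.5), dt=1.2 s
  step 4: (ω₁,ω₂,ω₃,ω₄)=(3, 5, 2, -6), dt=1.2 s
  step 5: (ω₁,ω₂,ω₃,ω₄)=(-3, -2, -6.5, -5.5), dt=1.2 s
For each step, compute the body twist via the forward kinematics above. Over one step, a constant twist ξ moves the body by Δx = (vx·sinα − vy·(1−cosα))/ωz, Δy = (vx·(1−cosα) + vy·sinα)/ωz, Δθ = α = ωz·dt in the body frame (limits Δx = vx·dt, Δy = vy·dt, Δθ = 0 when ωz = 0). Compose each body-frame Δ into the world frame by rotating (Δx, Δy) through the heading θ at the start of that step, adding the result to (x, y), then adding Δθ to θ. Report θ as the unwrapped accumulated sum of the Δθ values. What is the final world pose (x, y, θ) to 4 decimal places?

(-0.5379, -0.2560, 0.7339)

step 1: ξ=(vx,vy,ωz)=(-0.1200, -0.1800, -0.2679), dt=0.5 → body Δ=(-0.0658, -0.0857, -0.1339) → world pose (-0.0658, -0.0857, -0.1339)
step 2: ξ=(vx,vy,ωz)=(-0.1200, -0.0300, 0.4821), dt=1.2 → body Δ=(-0.1260, -0.0745, 0.5786) → world pose (-0.2006, -0.1428, 0.4446)
step 3: ξ=(vx,vy,ωz)=(-0.0675, -0.0525, 0.4554), dt=1.2 → body Δ=(-0.0602, -0.0815, 0.5464) → world pose (-0.2200, -0.2422, 0.9911)
step 4: ξ=(vx,vy,ωz)=(0.0600, 0.1500, -0.3214), dt=1.2 → body Δ=(0.1045, 0.1619, -0.3857) → world pose (-0.2981, -0.0661, 0.6054)
step 5: ξ=(vx,vy,ωz)=(-0.2550, 0.0000, 0.1071), dt=1.2 → body Δ=(-0.3052, -0.0196, 0.1286) → world pose (-0.5379, -0.2560, 0.7339)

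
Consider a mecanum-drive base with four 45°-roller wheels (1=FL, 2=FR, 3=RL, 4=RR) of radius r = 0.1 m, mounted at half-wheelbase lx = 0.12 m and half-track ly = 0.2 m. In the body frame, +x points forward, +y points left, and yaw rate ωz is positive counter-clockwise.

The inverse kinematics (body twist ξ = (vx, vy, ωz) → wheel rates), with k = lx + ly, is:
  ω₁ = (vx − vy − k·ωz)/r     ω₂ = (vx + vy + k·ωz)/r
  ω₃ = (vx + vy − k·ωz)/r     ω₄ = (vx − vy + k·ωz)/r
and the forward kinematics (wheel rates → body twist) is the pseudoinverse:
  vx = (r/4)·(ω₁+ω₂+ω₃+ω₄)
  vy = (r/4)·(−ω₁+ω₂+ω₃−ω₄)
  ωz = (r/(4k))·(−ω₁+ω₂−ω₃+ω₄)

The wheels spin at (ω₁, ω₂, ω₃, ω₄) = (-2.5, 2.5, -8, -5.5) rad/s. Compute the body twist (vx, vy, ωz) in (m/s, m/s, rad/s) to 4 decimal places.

k = lx + ly = 0.12 + 0.2 = 0.3200
ω₁+ω₂+ω₃+ω₄ = -13.5000  →  vx = (0.1/4)·-13.5000 = -0.3375
−ω₁+ω₂+ω₃−ω₄ = 2.5000  →  vy = (0.1/4)·2.5000 = 0.0625
−ω₁+ω₂−ω₃+ω₄ = 7.5000  →  ωz = (0.1/1.2800)·7.5000 = 0.5859

(-0.3375, 0.0625, 0.5859)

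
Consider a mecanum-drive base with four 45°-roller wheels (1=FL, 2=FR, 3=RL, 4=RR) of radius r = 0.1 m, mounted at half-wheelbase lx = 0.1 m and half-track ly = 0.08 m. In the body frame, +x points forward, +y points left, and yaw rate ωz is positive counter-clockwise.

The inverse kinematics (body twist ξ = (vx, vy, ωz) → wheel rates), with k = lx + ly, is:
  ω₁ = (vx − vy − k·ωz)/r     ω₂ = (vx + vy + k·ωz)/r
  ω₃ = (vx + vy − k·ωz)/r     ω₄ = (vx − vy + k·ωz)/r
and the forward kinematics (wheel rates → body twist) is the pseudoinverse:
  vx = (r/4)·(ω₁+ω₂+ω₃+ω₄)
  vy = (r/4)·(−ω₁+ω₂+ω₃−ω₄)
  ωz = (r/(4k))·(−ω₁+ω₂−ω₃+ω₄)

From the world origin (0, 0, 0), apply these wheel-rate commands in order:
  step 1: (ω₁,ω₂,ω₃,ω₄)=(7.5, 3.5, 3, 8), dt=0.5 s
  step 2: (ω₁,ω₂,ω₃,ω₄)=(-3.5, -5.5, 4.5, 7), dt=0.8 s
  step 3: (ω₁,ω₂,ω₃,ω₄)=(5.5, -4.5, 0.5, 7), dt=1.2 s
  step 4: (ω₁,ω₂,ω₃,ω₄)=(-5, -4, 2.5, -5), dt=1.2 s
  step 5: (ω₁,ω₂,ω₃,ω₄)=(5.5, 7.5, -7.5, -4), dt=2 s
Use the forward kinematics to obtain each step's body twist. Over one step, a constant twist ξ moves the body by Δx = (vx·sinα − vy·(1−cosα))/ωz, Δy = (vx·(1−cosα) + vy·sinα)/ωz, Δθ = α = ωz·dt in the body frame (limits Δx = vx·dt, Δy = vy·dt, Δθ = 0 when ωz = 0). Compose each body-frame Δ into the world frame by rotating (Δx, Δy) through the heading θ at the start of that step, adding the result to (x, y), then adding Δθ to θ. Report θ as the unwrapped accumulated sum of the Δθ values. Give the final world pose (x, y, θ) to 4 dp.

(0.5317, -0.3991, -0.0139)

step 1: ξ=(vx,vy,ωz)=(0.5500, -0.2250, 0.1389), dt=0.5 → body Δ=(0.2787, -0.1029, 0.0694) → world pose (0.2787, -0.1029, 0.0694)
step 2: ξ=(vx,vy,ωz)=(0.0625, -0.1125, 0.0694), dt=0.8 → body Δ=(0.0525, -0.0886, 0.0556) → world pose (0.3372, -0.1876, 0.1250)
step 3: ξ=(vx,vy,ωz)=(0.2125, -0.4125, -0.4861), dt=1.2 → body Δ=(0.1005, -0.5397, -0.5833) → world pose (0.5041, -0.7105, -0.4583)
step 4: ξ=(vx,vy,ωz)=(-0.2875, 0.2125, -0.9028), dt=1.2 → body Δ=(-0.1562, 0.3773, -1.0833) → world pose (0.5309, -0.3031, -1.5417)
step 5: ξ=(vx,vy,ωz)=(0.0375, -0.0375, 0.7639), dt=2.0 → body Δ=(0.0960, -0.0021, 1.5278) → world pose (0.5317, -0.3991, -0.0139)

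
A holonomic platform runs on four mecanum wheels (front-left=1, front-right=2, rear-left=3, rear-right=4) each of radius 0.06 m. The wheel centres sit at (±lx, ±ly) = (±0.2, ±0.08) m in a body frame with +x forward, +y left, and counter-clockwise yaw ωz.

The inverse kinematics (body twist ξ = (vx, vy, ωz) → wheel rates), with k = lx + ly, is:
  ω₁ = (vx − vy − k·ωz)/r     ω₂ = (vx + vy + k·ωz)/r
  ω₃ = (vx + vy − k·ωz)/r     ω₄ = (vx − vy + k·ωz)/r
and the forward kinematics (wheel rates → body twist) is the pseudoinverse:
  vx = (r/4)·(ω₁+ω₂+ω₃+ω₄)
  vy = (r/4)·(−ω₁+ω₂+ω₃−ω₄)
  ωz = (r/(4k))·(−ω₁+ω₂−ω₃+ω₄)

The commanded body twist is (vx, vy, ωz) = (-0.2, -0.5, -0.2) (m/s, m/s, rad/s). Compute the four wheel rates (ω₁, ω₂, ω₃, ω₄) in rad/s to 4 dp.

(5.9333, -12.6000, -10.7333, 4.0667)

k = lx + ly = 0.2 + 0.08 = 0.2800;  k·ωz = 0.2800·-0.2 = -0.0560
ω₁ (FL) = (vx − vy − k·ωz)/r = 0.3560/0.06 = 5.9333
ω₂ (FR) = (vx + vy + k·ωz)/r = -0.7560/0.06 = -12.6000
ω₃ (RL) = (vx + vy − k·ωz)/r = -0.6440/0.06 = -10.7333
ω₄ (RR) = (vx − vy + k·ωz)/r = 0.2440/0.06 = 4.0667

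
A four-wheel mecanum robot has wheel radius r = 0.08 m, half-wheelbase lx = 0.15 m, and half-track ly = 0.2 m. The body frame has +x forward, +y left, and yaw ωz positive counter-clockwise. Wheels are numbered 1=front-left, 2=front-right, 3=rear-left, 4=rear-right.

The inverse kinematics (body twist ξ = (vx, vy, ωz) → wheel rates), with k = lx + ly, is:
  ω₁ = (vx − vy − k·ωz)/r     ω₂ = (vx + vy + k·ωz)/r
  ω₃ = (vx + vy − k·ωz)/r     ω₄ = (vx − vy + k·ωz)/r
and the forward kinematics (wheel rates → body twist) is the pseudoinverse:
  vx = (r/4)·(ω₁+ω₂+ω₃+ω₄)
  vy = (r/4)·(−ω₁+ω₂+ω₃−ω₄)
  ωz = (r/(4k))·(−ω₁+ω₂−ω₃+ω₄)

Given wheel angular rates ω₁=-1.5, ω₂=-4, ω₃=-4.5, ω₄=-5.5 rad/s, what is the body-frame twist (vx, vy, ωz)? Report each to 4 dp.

k = lx + ly = 0.15 + 0.2 = 0.3500
ω₁+ω₂+ω₃+ω₄ = -15.5000  →  vx = (0.08/4)·-15.5000 = -0.3100
−ω₁+ω₂+ω₃−ω₄ = -1.5000  →  vy = (0.08/4)·-1.5000 = -0.0300
−ω₁+ω₂−ω₃+ω₄ = -3.5000  →  ωz = (0.08/1.4000)·-3.5000 = -0.2000

(-0.3100, -0.0300, -0.2000)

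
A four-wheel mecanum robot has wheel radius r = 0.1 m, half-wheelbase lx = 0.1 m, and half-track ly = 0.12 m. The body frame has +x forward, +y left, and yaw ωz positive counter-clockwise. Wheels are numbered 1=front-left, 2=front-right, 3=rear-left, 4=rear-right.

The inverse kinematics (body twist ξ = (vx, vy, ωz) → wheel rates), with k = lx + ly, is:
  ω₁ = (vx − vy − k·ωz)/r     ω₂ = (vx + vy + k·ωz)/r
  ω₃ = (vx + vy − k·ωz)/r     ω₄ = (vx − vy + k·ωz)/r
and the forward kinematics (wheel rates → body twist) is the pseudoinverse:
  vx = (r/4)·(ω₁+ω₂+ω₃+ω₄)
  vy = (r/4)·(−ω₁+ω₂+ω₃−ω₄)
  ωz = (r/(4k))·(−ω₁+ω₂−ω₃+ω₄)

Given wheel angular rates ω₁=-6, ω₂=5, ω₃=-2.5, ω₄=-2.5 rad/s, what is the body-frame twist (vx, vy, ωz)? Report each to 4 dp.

(-0.1500, 0.2750, 1.2500)

k = lx + ly = 0.1 + 0.12 = 0.2200
ω₁+ω₂+ω₃+ω₄ = -6.0000  →  vx = (0.1/4)·-6.0000 = -0.1500
−ω₁+ω₂+ω₃−ω₄ = 11.0000  →  vy = (0.1/4)·11.0000 = 0.2750
−ω₁+ω₂−ω₃+ω₄ = 11.0000  →  ωz = (0.1/0.8800)·11.0000 = 1.2500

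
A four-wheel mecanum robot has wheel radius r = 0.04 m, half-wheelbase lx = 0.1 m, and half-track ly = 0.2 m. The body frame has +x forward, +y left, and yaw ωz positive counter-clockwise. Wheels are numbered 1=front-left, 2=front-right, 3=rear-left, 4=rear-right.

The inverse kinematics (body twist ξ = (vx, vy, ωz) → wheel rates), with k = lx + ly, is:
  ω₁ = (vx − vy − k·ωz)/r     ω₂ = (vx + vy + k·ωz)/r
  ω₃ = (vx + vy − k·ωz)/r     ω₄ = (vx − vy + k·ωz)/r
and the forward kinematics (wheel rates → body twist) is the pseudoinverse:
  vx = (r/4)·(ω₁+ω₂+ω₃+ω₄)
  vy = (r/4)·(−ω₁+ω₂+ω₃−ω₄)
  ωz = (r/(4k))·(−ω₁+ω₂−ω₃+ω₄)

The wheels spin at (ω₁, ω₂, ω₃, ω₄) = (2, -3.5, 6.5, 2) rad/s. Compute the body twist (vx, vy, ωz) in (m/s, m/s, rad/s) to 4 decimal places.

(0.0700, -0.0100, -0.3333)

k = lx + ly = 0.1 + 0.2 = 0.3000
ω₁+ω₂+ω₃+ω₄ = 7.0000  →  vx = (0.04/4)·7.0000 = 0.0700
−ω₁+ω₂+ω₃−ω₄ = -1.0000  →  vy = (0.04/4)·-1.0000 = -0.0100
−ω₁+ω₂−ω₃+ω₄ = -10.0000  →  ωz = (0.04/1.2000)·-10.0000 = -0.3333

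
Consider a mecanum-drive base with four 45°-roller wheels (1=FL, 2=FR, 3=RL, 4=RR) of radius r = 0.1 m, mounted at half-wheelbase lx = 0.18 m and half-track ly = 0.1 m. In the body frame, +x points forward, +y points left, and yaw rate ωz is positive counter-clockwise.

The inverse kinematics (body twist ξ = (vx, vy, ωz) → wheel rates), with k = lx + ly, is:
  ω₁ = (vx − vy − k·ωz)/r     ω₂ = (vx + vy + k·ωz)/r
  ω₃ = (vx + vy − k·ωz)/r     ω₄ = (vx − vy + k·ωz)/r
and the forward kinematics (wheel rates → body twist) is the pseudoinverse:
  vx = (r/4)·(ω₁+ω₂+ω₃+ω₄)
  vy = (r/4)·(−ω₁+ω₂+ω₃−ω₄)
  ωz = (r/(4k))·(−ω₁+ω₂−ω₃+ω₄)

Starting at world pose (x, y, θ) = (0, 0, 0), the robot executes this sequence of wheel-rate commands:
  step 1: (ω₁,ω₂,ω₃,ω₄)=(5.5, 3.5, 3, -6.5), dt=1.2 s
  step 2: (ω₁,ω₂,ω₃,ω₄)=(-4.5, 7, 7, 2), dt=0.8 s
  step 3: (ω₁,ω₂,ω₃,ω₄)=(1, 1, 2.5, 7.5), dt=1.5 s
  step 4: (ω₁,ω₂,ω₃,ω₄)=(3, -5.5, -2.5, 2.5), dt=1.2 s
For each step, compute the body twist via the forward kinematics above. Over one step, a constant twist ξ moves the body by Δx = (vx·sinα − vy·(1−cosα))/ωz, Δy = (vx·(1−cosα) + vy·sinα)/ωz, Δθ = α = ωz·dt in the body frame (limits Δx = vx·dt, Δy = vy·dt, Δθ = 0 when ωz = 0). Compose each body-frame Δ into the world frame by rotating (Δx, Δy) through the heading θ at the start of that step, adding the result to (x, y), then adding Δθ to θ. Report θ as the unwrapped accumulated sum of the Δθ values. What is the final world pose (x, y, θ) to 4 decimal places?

(0.7852, -0.6499, -0.4732)

step 1: ξ=(vx,vy,ωz)=(0.1375, 0.1875, -1.0268), dt=1.2 → body Δ=(0.2483, 0.0828, -1.2321) → world pose (0.2483, 0.0828, -1.2321)
step 2: ξ=(vx,vy,ωz)=(0.2875, 0.4125, 0.5804), dt=0.8 → body Δ=(0.1466, 0.3707, 0.4643) → world pose (0.6466, 0.0677, -0.7679)
step 3: ξ=(vx,vy,ωz)=(0.3000, -0.1250, 0.4464), dt=1.5 → body Δ=(0.4776, -0.0287, 0.6696) → world pose (0.9703, -0.2846, -0.0982)
step 4: ξ=(vx,vy,ωz)=(-0.0625, -0.3375, -0.3125), dt=1.2 → body Δ=(-0.1483, -0.3817, -0.3750) → world pose (0.7852, -0.6499, -0.4732)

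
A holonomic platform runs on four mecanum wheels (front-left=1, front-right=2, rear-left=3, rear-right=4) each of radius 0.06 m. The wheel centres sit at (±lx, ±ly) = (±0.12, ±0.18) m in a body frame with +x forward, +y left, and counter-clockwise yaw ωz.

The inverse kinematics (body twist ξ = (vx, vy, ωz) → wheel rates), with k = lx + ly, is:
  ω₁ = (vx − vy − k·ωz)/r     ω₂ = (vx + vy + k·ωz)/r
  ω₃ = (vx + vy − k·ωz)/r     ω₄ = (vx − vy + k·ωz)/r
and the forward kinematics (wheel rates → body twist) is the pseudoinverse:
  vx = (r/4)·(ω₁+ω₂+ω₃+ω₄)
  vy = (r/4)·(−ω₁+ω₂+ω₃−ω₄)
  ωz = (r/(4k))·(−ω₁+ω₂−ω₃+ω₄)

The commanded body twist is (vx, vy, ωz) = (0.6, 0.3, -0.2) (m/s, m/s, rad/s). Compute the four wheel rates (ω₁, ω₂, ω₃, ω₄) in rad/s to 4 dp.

k = lx + ly = 0.12 + 0.18 = 0.3000;  k·ωz = 0.3000·-0.2 = -0.0600
ω₁ (FL) = (vx − vy − k·ωz)/r = 0.3600/0.06 = 6.0000
ω₂ (FR) = (vx + vy + k·ωz)/r = 0.8400/0.06 = 14.0000
ω₃ (RL) = (vx + vy − k·ωz)/r = 0.9600/0.06 = 16.0000
ω₄ (RR) = (vx − vy + k·ωz)/r = 0.2400/0.06 = 4.0000

(6.0000, 14.0000, 16.0000, 4.0000)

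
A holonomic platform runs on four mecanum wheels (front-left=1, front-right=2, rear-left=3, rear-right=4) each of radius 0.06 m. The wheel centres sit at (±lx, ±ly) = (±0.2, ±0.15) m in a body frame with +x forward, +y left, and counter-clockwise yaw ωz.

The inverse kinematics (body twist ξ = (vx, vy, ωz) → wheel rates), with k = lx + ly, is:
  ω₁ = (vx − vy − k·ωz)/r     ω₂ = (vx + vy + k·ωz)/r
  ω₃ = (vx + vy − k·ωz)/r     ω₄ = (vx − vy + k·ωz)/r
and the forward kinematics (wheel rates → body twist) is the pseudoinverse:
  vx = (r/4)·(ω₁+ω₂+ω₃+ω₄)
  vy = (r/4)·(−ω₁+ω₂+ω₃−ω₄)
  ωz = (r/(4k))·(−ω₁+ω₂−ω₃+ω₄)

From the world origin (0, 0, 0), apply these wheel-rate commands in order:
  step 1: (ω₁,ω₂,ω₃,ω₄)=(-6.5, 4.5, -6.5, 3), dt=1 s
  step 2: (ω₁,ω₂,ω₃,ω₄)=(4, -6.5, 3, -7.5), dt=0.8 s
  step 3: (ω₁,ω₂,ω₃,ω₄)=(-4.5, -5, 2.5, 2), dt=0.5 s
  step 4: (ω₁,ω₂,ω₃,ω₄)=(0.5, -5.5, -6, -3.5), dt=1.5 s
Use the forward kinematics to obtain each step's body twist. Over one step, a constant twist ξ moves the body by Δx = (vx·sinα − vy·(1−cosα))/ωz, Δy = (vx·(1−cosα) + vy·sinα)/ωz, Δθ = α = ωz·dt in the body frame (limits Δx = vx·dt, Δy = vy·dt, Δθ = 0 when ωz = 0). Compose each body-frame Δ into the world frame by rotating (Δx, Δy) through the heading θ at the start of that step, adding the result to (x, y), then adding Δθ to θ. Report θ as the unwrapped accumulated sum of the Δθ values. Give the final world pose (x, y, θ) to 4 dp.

(-0.5108, -0.2593, -0.0879)

step 1: ξ=(vx,vy,ωz)=(-0.0825, 0.0225, 0.8786), dt=1.0 → body Δ=(-0.0816, -0.0143, 0.8786) → world pose (-0.0816, -0.0143, 0.8786)
step 2: ξ=(vx,vy,ωz)=(-0.1050, 0.0000, -0.9000), dt=0.8 → body Δ=(-0.0769, 0.0290, -0.7200) → world pose (-0.1529, -0.0550, 0.1586)
step 3: ξ=(vx,vy,ωz)=(-0.0750, 0.0000, -0.0429), dt=0.5 → body Δ=(-0.0375, 0.0004, -0.0214) → world pose (-0.1900, -0.0605, 0.1371)
step 4: ξ=(vx,vy,ωz)=(-0.2175, -0.1275, -0.1500), dt=1.5 → body Δ=(-0.3449, -0.1531, -0.2250) → world pose (-0.5108, -0.2593, -0.0879)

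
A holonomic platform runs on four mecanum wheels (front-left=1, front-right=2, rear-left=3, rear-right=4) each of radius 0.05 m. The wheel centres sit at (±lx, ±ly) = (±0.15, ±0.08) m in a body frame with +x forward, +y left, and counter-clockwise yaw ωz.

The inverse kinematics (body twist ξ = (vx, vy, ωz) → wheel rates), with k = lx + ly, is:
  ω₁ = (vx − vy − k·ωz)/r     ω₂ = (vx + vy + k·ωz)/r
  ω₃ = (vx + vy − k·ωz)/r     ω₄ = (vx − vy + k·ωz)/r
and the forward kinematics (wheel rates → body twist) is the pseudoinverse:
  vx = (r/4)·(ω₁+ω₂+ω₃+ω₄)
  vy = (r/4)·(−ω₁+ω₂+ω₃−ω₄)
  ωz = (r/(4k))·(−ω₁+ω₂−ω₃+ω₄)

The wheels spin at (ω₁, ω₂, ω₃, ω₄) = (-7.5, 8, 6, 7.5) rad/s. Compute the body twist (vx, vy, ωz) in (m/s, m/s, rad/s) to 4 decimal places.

(0.1750, 0.1750, 0.9239)

k = lx + ly = 0.15 + 0.08 = 0.2300
ω₁+ω₂+ω₃+ω₄ = 14.0000  →  vx = (0.05/4)·14.0000 = 0.1750
−ω₁+ω₂+ω₃−ω₄ = 14.0000  →  vy = (0.05/4)·14.0000 = 0.1750
−ω₁+ω₂−ω₃+ω₄ = 17.0000  →  ωz = (0.05/0.9200)·17.0000 = 0.9239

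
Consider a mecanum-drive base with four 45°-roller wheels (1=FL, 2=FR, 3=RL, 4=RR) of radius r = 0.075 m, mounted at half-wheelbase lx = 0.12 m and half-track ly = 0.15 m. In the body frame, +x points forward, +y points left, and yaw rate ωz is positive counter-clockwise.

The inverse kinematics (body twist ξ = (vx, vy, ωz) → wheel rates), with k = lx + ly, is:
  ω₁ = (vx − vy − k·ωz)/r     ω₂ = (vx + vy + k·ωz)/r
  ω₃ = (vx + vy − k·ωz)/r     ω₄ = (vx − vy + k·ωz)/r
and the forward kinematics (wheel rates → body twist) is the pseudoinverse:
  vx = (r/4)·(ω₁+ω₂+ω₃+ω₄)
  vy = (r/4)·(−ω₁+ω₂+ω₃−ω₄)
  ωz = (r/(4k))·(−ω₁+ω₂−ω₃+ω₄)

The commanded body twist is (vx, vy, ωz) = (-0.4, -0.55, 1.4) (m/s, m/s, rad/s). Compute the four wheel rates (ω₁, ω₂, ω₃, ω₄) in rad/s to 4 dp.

(-3.0400, -7.6267, -17.7067, 7.0400)

k = lx + ly = 0.12 + 0.15 = 0.2700;  k·ωz = 0.2700·1.4 = 0.3780
ω₁ (FL) = (vx − vy − k·ωz)/r = -0.2280/0.075 = -3.0400
ω₂ (FR) = (vx + vy + k·ωz)/r = -0.5720/0.075 = -7.6267
ω₃ (RL) = (vx + vy − k·ωz)/r = -1.3280/0.075 = -17.7067
ω₄ (RR) = (vx − vy + k·ωz)/r = 0.5280/0.075 = 7.0400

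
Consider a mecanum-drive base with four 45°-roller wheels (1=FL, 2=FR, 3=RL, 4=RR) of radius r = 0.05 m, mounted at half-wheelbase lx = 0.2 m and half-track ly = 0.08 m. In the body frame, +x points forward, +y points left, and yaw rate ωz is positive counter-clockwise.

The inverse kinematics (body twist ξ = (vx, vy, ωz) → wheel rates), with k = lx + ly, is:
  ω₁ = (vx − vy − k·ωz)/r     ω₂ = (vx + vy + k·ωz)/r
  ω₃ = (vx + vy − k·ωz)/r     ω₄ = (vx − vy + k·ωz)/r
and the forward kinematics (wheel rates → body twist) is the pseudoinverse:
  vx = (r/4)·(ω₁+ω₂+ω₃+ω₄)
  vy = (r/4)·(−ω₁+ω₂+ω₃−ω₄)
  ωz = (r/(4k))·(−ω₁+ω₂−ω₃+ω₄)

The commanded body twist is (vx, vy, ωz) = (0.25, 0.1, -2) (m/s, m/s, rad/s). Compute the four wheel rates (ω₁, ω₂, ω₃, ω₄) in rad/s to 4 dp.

(14.2000, -4.2000, 18.2000, -8.2000)

k = lx + ly = 0.2 + 0.08 = 0.2800;  k·ωz = 0.2800·-2 = -0.5600
ω₁ (FL) = (vx − vy − k·ωz)/r = 0.7100/0.05 = 14.2000
ω₂ (FR) = (vx + vy + k·ωz)/r = -0.2100/0.05 = -4.2000
ω₃ (RL) = (vx + vy − k·ωz)/r = 0.9100/0.05 = 18.2000
ω₄ (RR) = (vx − vy + k·ωz)/r = -0.4100/0.05 = -8.2000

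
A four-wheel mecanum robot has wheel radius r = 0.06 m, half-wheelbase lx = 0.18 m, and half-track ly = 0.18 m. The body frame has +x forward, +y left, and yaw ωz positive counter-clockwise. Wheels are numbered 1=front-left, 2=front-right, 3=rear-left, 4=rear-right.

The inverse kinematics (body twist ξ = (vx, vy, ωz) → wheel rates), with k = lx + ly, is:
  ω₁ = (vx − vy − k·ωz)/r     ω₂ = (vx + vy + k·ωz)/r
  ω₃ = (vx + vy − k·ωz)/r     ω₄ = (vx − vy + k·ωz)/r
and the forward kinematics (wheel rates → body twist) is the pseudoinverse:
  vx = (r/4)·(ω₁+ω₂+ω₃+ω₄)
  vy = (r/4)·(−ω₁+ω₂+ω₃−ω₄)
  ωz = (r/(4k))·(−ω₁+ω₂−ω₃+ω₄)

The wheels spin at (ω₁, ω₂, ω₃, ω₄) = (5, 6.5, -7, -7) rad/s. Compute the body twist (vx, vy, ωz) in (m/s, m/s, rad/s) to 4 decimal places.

(-0.0375, 0.0225, 0.0625)

k = lx + ly = 0.18 + 0.18 = 0.3600
ω₁+ω₂+ω₃+ω₄ = -2.5000  →  vx = (0.06/4)·-2.5000 = -0.0375
−ω₁+ω₂+ω₃−ω₄ = 1.5000  →  vy = (0.06/4)·1.5000 = 0.0225
−ω₁+ω₂−ω₃+ω₄ = 1.5000  →  ωz = (0.06/1.4400)·1.5000 = 0.0625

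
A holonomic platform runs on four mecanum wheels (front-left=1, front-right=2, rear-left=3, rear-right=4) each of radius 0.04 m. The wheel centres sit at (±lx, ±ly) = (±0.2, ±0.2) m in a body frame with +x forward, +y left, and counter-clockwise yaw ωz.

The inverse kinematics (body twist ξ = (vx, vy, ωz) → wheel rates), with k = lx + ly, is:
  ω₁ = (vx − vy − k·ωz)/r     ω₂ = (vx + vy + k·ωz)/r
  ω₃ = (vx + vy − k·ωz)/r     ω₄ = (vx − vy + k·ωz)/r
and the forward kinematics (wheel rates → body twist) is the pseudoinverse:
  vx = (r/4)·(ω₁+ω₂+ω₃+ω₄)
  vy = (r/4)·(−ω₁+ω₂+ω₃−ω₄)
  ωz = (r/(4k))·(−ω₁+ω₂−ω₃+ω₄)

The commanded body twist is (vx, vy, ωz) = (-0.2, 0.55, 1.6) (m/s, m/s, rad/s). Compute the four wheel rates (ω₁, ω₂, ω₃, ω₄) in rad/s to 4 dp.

k = lx + ly = 0.2 + 0.2 = 0.4000;  k·ωz = 0.4000·1.6 = 0.6400
ω₁ (FL) = (vx − vy − k·ωz)/r = -1.3900/0.04 = -34.7500
ω₂ (FR) = (vx + vy + k·ωz)/r = 0.9900/0.04 = 24.7500
ω₃ (RL) = (vx + vy − k·ωz)/r = -0.2900/0.04 = -7.2500
ω₄ (RR) = (vx − vy + k·ωz)/r = -0.1100/0.04 = -2.7500

(-34.7500, 24.7500, -7.2500, -2.7500)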